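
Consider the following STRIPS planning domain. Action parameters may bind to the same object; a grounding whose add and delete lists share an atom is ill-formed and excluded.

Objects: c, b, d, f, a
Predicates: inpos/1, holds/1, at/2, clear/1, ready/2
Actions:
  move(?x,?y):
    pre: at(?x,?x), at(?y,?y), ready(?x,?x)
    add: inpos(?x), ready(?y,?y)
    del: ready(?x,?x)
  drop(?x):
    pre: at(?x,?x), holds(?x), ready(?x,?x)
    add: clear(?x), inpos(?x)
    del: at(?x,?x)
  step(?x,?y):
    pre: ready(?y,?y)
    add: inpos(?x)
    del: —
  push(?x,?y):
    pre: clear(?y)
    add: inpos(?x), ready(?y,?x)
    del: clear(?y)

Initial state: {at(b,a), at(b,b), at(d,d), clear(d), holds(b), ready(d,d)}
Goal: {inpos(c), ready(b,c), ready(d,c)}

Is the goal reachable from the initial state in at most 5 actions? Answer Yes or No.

Yes

1. move(d,b)  →  {at(b,a), at(b,b), at(d,d), clear(d), holds(b), inpos(d), ready(b,b)}
2. drop(b)  →  {at(b,a), at(d,d), clear(b), clear(d), holds(b), inpos(b), inpos(d), ready(b,b)}
3. push(c,b)  →  {at(b,a), at(d,d), clear(d), holds(b), inpos(b), inpos(c), inpos(d), ready(b,b), ready(b,c)}
4. push(c,d)  →  {at(b,a), at(d,d), holds(b), inpos(b), inpos(c), inpos(d), ready(b,b), ready(b,c), ready(d,c)}
optimal plan length = 4; 4 ≤ 5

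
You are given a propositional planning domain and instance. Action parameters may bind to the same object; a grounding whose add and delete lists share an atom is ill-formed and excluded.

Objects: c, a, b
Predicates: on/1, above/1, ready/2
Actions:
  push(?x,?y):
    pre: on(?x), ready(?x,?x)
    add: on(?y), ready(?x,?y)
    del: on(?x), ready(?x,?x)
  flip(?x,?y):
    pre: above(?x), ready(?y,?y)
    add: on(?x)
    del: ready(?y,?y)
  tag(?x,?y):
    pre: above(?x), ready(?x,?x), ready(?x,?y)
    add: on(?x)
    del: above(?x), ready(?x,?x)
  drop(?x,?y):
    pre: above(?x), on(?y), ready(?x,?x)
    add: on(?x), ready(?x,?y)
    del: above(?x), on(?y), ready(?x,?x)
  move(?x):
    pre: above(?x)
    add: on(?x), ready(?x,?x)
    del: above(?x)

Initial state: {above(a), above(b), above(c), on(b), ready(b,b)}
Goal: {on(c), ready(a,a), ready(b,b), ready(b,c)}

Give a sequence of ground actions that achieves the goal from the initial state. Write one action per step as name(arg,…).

1. push(b,c)  →  {above(a), above(b), above(c), on(c), ready(b,c)}
2. move(a)  →  {above(b), above(c), on(a), on(c), ready(a,a), ready(b,c)}
3. move(b)  →  {above(c), on(a), on(b), on(c), ready(a,a), ready(b,b), ready(b,c)}

push(b,c); move(a); move(b)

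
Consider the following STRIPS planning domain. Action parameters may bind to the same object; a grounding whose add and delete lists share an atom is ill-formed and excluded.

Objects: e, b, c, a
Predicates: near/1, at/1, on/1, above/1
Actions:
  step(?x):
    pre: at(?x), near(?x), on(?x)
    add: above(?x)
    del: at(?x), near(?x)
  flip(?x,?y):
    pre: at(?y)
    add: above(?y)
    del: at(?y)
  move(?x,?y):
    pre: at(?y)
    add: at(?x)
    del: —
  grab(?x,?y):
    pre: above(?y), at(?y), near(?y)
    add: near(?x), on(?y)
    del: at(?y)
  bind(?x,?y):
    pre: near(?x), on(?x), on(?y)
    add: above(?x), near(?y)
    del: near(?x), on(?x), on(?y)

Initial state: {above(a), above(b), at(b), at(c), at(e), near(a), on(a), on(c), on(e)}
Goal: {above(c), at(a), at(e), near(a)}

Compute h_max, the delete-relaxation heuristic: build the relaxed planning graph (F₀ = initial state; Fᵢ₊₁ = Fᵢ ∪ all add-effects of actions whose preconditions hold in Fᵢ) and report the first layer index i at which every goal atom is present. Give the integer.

1

F0 = init (9 atoms)
F1 = F0 ∪ {above(c), above(e), at(a), near(c), near(e)}  (14 atoms)
goal ⊆ F1  ⇒  h_max = 1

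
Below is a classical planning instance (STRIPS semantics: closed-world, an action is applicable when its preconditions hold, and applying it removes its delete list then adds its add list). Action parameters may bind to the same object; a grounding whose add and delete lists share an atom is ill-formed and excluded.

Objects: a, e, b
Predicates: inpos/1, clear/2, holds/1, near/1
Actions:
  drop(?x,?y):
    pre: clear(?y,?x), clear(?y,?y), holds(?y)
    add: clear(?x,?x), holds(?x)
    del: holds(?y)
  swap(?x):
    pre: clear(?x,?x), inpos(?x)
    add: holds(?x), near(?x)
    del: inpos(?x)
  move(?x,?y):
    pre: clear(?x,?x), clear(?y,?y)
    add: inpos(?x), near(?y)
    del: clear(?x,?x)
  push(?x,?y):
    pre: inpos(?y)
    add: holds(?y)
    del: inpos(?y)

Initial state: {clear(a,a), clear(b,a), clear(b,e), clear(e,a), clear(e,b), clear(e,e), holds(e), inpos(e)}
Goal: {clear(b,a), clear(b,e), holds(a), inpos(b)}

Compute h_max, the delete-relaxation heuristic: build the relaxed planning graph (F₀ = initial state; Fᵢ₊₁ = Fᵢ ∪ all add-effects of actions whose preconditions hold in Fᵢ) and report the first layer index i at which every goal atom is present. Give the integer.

2

F0 = init (8 atoms)
F1 = F0 ∪ {clear(b,b), holds(a), holds(b), inpos(a), near(a), near(e)}  (14 atoms)
F2 = F1 ∪ {inpos(b), near(b)}  (16 atoms)
goal ⊆ F2  ⇒  h_max = 2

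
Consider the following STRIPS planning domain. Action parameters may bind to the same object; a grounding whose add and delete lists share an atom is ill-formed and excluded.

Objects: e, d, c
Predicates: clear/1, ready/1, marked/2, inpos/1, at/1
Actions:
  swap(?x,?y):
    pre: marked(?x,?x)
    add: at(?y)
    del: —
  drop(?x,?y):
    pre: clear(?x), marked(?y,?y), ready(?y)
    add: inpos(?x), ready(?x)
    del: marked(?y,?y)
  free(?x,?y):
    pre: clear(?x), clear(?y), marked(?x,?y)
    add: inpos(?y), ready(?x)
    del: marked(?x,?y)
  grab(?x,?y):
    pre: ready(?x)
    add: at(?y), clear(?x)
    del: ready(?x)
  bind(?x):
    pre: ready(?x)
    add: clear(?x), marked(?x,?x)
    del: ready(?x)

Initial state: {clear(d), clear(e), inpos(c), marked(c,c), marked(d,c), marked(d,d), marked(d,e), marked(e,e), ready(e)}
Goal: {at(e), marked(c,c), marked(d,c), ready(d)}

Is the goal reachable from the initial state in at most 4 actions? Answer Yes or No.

Yes

1. swap(e,e)  →  {at(e), clear(d), clear(e), inpos(c), marked(c,c), marked(d,c), marked(d,d), marked(d,e), marked(e,e), ready(e)}
2. drop(d,e)  →  {at(e), clear(d), clear(e), inpos(c), inpos(d), marked(c,c), marked(d,c), marked(d,d), marked(d,e), ready(d), ready(e)}
optimal plan length = 2; 2 ≤ 4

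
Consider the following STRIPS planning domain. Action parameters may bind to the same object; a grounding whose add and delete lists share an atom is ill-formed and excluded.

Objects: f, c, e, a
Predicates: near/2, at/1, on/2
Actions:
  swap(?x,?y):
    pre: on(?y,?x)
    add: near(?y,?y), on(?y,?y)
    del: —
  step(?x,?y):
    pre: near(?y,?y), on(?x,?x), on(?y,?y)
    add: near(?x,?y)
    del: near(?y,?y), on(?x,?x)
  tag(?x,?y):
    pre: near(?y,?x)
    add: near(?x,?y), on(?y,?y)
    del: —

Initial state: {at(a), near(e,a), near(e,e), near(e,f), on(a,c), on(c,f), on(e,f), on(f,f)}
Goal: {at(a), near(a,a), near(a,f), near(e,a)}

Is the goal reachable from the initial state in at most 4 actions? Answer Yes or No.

1. swap(f,f)  →  {at(a), near(e,a), near(e,e), near(e,f), near(f,f), on(a,c), on(c,f), on(e,f), on(f,f)}
2. swap(c,a)  →  {at(a), near(a,a), near(e,a), near(e,e), near(e,f), near(f,f), on(a,a), on(a,c), on(c,f), on(e,f), on(f,f)}
3. step(a,f)  →  {at(a), near(a,a), near(a,f), near(e,a), near(e,e), near(e,f), on(a,c), on(c,f), on(e,f), on(f,f)}
optimal plan length = 3; 3 ≤ 4

Yes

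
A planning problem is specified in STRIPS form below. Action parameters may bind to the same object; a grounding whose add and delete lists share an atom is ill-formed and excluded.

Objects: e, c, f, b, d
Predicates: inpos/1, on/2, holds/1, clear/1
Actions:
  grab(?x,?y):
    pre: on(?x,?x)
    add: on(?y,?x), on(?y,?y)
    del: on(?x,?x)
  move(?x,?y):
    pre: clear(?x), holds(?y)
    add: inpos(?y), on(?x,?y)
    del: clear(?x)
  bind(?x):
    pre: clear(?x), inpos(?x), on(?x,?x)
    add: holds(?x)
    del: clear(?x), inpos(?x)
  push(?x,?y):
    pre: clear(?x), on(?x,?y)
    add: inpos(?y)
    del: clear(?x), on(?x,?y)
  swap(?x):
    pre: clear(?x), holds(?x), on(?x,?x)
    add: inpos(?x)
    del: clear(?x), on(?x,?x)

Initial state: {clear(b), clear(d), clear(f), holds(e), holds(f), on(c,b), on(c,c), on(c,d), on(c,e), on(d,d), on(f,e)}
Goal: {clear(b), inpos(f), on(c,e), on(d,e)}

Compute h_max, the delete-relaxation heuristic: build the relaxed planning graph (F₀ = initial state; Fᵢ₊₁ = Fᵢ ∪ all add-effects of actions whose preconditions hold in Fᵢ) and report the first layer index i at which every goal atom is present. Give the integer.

1

F0 = init (11 atoms)
F1 = F0 ∪ {inpos(d), inpos(e), inpos(f), on(b,b), on(b,c), on(b,d), on(b,e), on(b,f), on(d,c), on(d,e), on(d,f), on(e,c), on(e,d), on(e,e), on(f,c), on(f,d), on(f,f)}  (28 atoms)
goal ⊆ F1  ⇒  h_max = 1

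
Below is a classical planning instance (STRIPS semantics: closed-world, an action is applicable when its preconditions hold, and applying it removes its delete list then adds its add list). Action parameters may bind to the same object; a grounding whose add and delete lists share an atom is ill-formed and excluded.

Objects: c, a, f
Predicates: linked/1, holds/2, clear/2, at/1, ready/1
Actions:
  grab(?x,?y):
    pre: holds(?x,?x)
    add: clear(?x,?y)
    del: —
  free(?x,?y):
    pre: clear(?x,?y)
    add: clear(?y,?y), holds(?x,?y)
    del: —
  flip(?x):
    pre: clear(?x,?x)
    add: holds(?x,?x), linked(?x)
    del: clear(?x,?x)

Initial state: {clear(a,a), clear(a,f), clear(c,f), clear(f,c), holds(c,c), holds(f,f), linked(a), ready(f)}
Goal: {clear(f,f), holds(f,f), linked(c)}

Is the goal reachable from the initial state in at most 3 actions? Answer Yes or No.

Yes

1. grab(c,c)  →  {clear(a,a), clear(a,f), clear(c,c), clear(c,f), clear(f,c), holds(c,c), holds(f,f), linked(a), ready(f)}
2. grab(f,f)  →  {clear(a,a), clear(a,f), clear(c,c), clear(c,f), clear(f,c), clear(f,f), holds(c,c), holds(f,f), linked(a), ready(f)}
3. flip(c)  →  {clear(a,a), clear(a,f), clear(c,f), clear(f,c), clear(f,f), holds(c,c), holds(f,f), linked(a), linked(c), ready(f)}
optimal plan length = 3; 3 ≤ 3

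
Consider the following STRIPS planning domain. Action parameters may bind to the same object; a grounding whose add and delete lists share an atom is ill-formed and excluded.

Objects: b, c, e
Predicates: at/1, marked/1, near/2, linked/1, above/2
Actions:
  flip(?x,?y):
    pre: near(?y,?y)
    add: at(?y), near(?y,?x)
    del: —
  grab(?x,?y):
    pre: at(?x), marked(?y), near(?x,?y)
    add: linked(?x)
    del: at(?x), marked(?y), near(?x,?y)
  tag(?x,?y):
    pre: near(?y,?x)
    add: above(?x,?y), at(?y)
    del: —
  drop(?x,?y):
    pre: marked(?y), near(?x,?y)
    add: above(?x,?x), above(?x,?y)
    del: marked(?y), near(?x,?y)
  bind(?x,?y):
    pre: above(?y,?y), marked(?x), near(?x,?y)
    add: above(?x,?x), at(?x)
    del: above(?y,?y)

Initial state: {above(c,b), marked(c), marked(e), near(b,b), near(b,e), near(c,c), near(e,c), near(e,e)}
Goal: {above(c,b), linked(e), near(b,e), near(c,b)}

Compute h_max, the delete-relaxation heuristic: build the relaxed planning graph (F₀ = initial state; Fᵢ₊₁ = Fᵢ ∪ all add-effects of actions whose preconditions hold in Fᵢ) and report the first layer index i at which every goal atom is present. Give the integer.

2

F0 = init (8 atoms)
F1 = F0 ∪ {above(b,b), above(b,e), above(c,c), above(c,e), above(e,b), above(e,c), above(e,e), at(b), at(c), at(e), near(b,c), near(c,b), near(c,e), near(e,b)}  (22 atoms)
F2 = F1 ∪ {above(b,c), linked(b), linked(c), linked(e)}  (26 atoms)
goal ⊆ F2  ⇒  h_max = 2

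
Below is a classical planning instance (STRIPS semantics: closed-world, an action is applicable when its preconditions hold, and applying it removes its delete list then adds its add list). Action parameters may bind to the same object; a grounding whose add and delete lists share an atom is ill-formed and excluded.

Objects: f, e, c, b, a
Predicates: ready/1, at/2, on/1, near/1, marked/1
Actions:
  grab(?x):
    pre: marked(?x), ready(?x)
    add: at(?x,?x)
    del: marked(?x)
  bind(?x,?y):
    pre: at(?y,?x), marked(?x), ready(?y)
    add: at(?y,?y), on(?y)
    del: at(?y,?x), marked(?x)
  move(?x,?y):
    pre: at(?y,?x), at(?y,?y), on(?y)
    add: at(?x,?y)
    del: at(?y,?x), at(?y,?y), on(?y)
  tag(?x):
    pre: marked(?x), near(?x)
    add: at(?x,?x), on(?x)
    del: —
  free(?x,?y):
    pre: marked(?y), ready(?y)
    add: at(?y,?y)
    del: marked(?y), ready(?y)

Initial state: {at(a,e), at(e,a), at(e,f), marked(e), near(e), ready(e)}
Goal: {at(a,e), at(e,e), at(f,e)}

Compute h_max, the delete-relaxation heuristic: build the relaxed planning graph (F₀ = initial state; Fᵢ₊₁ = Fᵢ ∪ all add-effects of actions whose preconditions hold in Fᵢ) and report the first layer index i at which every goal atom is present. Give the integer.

2

F0 = init (6 atoms)
F1 = F0 ∪ {at(e,e), on(e)}  (8 atoms)
F2 = F1 ∪ {at(f,e)}  (9 atoms)
goal ⊆ F2  ⇒  h_max = 2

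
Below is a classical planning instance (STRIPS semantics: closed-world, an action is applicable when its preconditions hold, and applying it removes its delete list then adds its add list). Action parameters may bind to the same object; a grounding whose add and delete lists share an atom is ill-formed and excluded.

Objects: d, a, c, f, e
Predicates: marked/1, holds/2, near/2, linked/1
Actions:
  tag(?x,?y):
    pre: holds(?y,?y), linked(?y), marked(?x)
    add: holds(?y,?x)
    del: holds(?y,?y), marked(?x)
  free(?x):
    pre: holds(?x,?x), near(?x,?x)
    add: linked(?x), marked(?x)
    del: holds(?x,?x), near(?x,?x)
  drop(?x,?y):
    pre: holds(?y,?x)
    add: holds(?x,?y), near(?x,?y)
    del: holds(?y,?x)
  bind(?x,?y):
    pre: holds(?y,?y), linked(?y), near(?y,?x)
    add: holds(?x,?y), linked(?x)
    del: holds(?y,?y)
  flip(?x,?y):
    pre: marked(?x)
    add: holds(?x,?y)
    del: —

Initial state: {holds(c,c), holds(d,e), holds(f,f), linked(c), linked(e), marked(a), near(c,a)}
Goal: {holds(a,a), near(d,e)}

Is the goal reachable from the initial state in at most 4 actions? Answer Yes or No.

Yes

1. drop(e,d)  →  {holds(c,c), holds(e,d), holds(f,f), linked(c), linked(e), marked(a), near(c,a), near(e,d)}
2. drop(d,e)  →  {holds(c,c), holds(d,e), holds(f,f), linked(c), linked(e), marked(a), near(c,a), near(d,e), near(e,d)}
3. flip(a,a)  →  {holds(a,a), holds(c,c), holds(d,e), holds(f,f), linked(c), linked(e), marked(a), near(c,a), near(d,e), near(e,d)}
optimal plan length = 3; 3 ≤ 4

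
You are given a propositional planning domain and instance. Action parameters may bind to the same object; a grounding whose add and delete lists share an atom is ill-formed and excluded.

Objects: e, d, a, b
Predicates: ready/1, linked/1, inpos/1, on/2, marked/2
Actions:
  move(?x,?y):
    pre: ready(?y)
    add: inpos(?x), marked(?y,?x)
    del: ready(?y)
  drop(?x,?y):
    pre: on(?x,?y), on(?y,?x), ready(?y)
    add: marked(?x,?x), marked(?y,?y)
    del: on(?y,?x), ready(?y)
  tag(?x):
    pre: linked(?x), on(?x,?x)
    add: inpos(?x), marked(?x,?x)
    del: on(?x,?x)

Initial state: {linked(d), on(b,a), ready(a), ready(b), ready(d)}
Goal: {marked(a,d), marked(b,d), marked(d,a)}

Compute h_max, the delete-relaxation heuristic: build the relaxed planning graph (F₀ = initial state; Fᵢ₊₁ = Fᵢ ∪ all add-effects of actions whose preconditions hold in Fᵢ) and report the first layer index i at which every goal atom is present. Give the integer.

F0 = init (5 atoms)
F1 = F0 ∪ {inpos(a), inpos(b), inpos(d), inpos(e), marked(a,a), marked(a,b), marked(a,d), marked(a,e), marked(b,a), marked(b,b), marked(b,d), marked(b,e), marked(d,a), marked(d,b), marked(d,d), marked(d,e)}  (21 atoms)
goal ⊆ F1  ⇒  h_max = 1

1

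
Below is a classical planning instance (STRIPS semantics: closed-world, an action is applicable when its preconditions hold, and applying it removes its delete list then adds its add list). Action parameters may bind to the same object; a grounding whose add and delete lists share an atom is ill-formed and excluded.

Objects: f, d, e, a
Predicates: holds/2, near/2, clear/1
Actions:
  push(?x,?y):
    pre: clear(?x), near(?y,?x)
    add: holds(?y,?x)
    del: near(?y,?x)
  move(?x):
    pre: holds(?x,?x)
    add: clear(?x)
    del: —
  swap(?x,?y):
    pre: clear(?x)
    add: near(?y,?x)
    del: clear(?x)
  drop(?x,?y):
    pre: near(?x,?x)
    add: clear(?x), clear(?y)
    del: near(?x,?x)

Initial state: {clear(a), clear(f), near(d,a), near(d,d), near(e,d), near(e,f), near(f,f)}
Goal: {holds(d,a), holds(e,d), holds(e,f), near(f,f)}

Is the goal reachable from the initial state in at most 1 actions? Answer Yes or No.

No

1. push(f,e)  →  {clear(a), clear(f), holds(e,f), near(d,a), near(d,d), near(e,d), near(f,f)}
2. push(a,d)  →  {clear(a), clear(f), holds(d,a), holds(e,f), near(d,d), near(e,d), near(f,f)}
3. drop(d,f)  →  {clear(a), clear(d), clear(f), holds(d,a), holds(e,f), near(e,d), near(f,f)}
4. push(d,e)  →  {clear(a), clear(d), clear(f), holds(d,a), holds(e,d), holds(e,f), near(f,f)}
optimal plan length = 4; 4 > 1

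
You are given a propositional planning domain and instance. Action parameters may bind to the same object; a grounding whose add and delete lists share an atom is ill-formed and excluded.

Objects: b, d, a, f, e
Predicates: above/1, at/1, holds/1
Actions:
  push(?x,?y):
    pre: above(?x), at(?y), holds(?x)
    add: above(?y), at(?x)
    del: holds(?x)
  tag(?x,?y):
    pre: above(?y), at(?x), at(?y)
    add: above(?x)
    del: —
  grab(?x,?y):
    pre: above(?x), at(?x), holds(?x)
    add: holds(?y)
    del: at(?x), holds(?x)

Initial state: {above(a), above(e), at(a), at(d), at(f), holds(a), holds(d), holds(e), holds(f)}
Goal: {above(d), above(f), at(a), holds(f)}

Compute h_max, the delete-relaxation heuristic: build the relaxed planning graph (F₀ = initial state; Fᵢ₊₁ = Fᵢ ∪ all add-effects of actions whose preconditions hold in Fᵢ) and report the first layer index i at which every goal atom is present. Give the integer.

1

F0 = init (9 atoms)
F1 = F0 ∪ {above(d), above(f), at(e), holds(b)}  (13 atoms)
goal ⊆ F1  ⇒  h_max = 1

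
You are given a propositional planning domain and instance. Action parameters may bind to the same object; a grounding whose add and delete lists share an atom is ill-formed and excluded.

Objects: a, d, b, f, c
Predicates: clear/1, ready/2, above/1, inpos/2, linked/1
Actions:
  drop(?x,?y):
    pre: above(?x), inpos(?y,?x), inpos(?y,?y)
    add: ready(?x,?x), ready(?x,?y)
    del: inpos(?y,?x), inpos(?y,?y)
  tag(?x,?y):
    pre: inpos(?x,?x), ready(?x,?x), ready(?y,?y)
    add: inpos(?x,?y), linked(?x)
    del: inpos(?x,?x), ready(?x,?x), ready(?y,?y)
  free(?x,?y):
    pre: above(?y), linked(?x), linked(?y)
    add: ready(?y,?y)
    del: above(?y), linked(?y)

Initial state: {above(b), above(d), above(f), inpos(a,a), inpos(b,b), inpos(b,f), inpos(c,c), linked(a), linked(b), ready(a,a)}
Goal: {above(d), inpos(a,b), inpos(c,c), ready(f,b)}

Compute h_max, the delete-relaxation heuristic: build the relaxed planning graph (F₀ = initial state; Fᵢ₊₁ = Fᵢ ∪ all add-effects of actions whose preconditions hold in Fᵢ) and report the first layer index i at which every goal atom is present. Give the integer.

F0 = init (10 atoms)
F1 = F0 ∪ {ready(b,b), ready(f,b), ready(f,f)}  (13 atoms)
F2 = F1 ∪ {inpos(a,b), inpos(a,f), inpos(b,a)}  (16 atoms)
goal ⊆ F2  ⇒  h_max = 2

2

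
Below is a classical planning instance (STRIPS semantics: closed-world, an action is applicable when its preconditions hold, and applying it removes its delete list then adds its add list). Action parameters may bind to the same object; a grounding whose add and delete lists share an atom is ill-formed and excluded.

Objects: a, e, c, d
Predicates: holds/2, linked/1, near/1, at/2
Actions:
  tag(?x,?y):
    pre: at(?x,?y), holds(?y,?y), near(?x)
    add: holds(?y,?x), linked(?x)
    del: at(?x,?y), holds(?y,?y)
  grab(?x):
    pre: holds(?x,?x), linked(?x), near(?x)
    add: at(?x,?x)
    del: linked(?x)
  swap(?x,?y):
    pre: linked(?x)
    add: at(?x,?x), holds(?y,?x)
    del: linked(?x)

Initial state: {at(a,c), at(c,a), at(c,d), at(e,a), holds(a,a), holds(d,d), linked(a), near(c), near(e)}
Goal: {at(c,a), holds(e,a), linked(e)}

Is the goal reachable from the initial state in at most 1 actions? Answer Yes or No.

No

1. tag(e,a)  →  {at(a,c), at(c,a), at(c,d), holds(a,e), holds(d,d), linked(a), linked(e), near(c), near(e)}
2. swap(a,e)  →  {at(a,a), at(a,c), at(c,a), at(c,d), holds(a,e), holds(d,d), holds(e,a), linked(e), near(c), near(e)}
optimal plan length = 2; 2 > 1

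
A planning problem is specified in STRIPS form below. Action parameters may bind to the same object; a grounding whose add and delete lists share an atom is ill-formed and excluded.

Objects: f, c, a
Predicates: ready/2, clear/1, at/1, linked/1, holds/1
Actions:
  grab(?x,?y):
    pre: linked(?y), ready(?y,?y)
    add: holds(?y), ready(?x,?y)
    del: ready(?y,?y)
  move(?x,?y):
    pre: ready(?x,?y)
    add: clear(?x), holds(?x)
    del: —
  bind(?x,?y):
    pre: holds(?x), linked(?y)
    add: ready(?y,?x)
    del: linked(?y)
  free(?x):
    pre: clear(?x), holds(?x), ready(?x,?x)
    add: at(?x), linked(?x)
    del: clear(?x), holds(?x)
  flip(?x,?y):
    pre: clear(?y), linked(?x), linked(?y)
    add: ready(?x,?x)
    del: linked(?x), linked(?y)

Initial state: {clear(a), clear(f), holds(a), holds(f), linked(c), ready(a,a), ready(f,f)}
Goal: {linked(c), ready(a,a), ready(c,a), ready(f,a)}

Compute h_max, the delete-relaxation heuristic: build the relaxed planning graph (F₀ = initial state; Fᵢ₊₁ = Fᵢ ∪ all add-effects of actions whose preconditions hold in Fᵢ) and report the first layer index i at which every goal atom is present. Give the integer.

2

F0 = init (7 atoms)
F1 = F0 ∪ {at(a), at(f), linked(a), linked(f), ready(c,a), ready(c,f)}  (13 atoms)
F2 = F1 ∪ {clear(c), holds(c), ready(a,f), ready(c,c), ready(f,a)}  (18 atoms)
goal ⊆ F2  ⇒  h_max = 2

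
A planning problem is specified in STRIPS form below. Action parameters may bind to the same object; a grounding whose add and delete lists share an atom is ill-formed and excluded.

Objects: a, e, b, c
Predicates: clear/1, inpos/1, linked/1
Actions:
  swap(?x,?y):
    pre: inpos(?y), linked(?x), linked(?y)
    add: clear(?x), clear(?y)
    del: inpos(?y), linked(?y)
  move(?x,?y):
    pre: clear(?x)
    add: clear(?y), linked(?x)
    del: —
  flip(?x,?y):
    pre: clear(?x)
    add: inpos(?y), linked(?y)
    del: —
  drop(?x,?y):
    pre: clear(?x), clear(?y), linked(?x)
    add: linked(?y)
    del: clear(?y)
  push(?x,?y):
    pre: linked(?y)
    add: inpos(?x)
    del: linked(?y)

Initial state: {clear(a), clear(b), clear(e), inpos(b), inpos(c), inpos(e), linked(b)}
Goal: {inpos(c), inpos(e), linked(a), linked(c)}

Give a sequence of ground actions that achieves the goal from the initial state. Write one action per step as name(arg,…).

move(a,a); flip(a,c)

1. move(a,a)  →  {clear(a), clear(b), clear(e), inpos(b), inpos(c), inpos(e), linked(a), linked(b)}
2. flip(a,c)  →  {clear(a), clear(b), clear(e), inpos(b), inpos(c), inpos(e), linked(a), linked(b), linked(c)}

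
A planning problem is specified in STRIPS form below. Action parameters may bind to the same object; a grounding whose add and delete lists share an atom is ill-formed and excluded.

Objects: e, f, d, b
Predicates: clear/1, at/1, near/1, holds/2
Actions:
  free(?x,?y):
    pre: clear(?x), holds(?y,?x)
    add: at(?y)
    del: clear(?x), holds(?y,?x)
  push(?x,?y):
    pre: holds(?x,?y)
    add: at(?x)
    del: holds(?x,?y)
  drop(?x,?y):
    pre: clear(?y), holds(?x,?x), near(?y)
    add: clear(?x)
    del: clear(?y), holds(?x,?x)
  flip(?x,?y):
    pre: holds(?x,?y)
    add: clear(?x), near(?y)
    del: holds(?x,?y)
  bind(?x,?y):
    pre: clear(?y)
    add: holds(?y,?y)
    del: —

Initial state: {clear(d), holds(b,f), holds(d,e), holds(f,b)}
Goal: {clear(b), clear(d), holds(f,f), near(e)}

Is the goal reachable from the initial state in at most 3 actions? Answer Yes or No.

1. flip(f,b)  →  {clear(d), clear(f), holds(b,f), holds(d,e), near(b)}
2. flip(d,e)  →  {clear(d), clear(f), holds(b,f), near(b), near(e)}
3. flip(b,f)  →  {clear(b), clear(d), clear(f), near(b), near(e), near(f)}
4. bind(e,f)  →  {clear(b), clear(d), clear(f), holds(f,f), near(b), near(e), near(f)}
optimal plan length = 4; 4 > 3

No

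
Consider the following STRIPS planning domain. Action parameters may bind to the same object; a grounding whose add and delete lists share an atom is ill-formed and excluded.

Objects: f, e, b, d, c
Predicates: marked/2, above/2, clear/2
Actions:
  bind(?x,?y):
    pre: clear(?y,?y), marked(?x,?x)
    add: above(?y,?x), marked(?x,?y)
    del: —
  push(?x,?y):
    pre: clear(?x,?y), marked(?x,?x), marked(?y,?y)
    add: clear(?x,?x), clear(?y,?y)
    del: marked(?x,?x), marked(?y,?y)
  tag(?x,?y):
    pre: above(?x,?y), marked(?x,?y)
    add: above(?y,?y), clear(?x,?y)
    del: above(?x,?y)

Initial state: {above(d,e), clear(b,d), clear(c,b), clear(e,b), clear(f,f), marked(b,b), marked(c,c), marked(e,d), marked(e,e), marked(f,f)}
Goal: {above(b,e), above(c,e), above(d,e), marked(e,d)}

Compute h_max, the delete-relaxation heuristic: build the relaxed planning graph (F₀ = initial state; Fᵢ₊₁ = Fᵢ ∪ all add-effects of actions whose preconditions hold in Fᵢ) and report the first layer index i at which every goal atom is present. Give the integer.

F0 = init (10 atoms)
F1 = F0 ∪ {above(f,b), above(f,c), above(f,e), above(f,f), clear(b,b), clear(c,c), clear(e,e), marked(b,f), marked(c,f), marked(e,f)}  (20 atoms)
F2 = F1 ∪ {above(b,b), above(b,c), above(b,e), above(b,f), above(c,b), above(c,c), above(c,e), above(c,f), above(e,b), above(e,c), above(e,e), above(e,f), marked(b,c), marked(b,e), marked(c,b), marked(c,e), marked(e,b), marked(e,c), marked(f,b), marked(f,c), marked(f,e)}  (41 atoms)
goal ⊆ F2  ⇒  h_max = 2

2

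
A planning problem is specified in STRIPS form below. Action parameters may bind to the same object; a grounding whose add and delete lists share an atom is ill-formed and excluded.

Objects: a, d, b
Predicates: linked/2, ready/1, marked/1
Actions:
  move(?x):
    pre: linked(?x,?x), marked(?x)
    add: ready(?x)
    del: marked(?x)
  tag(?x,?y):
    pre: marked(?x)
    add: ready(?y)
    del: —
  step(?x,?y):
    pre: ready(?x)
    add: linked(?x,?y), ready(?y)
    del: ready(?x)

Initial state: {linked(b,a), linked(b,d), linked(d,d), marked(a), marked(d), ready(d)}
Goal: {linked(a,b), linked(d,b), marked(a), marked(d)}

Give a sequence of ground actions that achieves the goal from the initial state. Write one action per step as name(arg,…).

tag(a,a); step(a,b); step(d,b)

1. tag(a,a)  →  {linked(b,a), linked(b,d), linked(d,d), marked(a), marked(d), ready(a), ready(d)}
2. step(a,b)  →  {linked(a,b), linked(b,a), linked(b,d), linked(d,d), marked(a), marked(d), ready(b), ready(d)}
3. step(d,b)  →  {linked(a,b), linked(b,a), linked(b,d), linked(d,b), linked(d,d), marked(a), marked(d), ready(b)}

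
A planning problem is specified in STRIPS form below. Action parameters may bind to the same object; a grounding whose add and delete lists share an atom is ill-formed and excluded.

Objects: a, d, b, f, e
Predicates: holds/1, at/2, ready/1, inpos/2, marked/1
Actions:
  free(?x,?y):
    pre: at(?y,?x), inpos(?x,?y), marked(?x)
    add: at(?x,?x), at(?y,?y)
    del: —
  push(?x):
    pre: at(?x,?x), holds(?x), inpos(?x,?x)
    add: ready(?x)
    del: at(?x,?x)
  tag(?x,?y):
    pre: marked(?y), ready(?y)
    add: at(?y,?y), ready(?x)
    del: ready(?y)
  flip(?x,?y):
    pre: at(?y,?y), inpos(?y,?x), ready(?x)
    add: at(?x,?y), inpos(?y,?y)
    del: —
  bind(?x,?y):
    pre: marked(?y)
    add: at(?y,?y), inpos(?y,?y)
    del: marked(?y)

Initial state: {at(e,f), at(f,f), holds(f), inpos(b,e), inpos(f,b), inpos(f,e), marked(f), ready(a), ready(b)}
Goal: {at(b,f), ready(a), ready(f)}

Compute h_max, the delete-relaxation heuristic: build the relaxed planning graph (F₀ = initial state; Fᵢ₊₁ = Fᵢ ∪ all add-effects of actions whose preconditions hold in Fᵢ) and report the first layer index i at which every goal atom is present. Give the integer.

2

F0 = init (9 atoms)
F1 = F0 ∪ {at(b,f), at(e,e), inpos(f,f)}  (12 atoms)
F2 = F1 ∪ {at(b,b), ready(f)}  (14 atoms)
goal ⊆ F2  ⇒  h_max = 2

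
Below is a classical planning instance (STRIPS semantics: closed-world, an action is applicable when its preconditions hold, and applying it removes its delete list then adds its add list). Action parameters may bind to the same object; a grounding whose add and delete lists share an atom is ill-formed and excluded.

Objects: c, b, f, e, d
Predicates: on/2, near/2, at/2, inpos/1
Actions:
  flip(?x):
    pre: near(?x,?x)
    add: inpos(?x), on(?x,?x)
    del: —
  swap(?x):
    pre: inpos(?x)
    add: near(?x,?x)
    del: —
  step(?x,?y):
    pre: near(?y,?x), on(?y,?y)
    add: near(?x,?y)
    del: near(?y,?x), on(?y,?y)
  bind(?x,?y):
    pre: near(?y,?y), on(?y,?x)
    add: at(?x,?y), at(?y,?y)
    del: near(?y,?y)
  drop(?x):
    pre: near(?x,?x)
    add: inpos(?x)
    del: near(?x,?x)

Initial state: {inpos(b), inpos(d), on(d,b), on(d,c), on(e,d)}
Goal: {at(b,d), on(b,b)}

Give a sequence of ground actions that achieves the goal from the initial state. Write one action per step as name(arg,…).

swap(b); flip(b); swap(d); bind(b,d)

1. swap(b)  →  {inpos(b), inpos(d), near(b,b), on(d,b), on(d,c), on(e,d)}
2. flip(b)  →  {inpos(b), inpos(d), near(b,b), on(b,b), on(d,b), on(d,c), on(e,d)}
3. swap(d)  →  {inpos(b), inpos(d), near(b,b), near(d,d), on(b,b), on(d,b), on(d,c), on(e,d)}
4. bind(b,d)  →  {at(b,d), at(d,d), inpos(b), inpos(d), near(b,b), on(b,b), on(d,b), on(d,c), on(e,d)}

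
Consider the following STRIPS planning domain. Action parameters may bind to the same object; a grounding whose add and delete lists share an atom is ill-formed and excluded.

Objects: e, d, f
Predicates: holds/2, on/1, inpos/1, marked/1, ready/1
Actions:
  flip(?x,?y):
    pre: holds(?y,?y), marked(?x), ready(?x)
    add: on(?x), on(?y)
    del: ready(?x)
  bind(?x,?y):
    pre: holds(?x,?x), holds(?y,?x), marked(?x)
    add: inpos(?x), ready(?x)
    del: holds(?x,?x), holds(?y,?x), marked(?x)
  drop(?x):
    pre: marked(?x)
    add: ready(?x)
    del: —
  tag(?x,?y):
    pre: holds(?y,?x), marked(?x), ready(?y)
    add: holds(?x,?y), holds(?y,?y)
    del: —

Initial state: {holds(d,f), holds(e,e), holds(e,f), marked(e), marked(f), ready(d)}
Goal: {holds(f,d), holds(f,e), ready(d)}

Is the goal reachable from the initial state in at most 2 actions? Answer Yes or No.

No

1. bind(e,e)  →  {holds(d,f), holds(e,f), inpos(e), marked(f), ready(d), ready(e)}
2. tag(f,e)  →  {holds(d,f), holds(e,e), holds(e,f), holds(f,e), inpos(e), marked(f), ready(d), ready(e)}
3. tag(f,d)  →  {holds(d,d), holds(d,f), holds(e,e), holds(e,f), holds(f,d), holds(f,e), inpos(e), marked(f), ready(d), ready(e)}
optimal plan length = 3; 3 > 2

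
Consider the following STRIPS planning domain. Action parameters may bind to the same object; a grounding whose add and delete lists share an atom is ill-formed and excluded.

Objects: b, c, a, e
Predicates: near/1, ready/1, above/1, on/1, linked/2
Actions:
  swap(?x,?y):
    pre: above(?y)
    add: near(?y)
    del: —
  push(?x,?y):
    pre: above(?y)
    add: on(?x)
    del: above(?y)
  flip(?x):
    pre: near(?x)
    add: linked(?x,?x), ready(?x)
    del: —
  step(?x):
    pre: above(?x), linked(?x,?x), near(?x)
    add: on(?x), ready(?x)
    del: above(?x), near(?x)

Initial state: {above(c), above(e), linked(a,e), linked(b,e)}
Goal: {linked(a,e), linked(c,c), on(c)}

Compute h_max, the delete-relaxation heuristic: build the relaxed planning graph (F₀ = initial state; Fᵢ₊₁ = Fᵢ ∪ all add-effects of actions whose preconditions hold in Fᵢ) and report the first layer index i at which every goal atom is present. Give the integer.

F0 = init (4 atoms)
F1 = F0 ∪ {near(c), near(e), on(a), on(b), on(c), on(e)}  (10 atoms)
F2 = F1 ∪ {linked(c,c), linked(e,e), ready(c), ready(e)}  (14 atoms)
goal ⊆ F2  ⇒  h_max = 2

2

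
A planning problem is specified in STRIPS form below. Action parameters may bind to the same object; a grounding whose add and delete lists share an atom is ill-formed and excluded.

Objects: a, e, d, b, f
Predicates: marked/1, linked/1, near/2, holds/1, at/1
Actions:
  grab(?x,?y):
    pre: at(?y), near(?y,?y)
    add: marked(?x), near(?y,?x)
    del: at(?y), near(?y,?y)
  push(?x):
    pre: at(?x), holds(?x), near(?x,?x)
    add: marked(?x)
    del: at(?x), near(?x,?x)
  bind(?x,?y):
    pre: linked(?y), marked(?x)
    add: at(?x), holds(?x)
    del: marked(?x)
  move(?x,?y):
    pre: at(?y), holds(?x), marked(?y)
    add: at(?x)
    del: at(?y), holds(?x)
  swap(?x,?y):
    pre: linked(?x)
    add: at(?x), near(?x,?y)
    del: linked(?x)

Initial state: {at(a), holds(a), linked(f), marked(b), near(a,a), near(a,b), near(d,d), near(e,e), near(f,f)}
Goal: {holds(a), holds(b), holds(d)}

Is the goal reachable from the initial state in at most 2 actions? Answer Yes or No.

1. grab(d,a)  →  {holds(a), linked(f), marked(b), marked(d), near(a,b), near(a,d), near(d,d), near(e,e), near(f,f)}
2. bind(d,f)  →  {at(d), holds(a), holds(d), linked(f), marked(b), near(a,b), near(a,d), near(d,d), near(e,e), near(f,f)}
3. bind(b,f)  →  {at(b), at(d), holds(a), holds(b), holds(d), linked(f), near(a,b), near(a,d), near(d,d), near(e,e), near(f,f)}
optimal plan length = 3; 3 > 2

No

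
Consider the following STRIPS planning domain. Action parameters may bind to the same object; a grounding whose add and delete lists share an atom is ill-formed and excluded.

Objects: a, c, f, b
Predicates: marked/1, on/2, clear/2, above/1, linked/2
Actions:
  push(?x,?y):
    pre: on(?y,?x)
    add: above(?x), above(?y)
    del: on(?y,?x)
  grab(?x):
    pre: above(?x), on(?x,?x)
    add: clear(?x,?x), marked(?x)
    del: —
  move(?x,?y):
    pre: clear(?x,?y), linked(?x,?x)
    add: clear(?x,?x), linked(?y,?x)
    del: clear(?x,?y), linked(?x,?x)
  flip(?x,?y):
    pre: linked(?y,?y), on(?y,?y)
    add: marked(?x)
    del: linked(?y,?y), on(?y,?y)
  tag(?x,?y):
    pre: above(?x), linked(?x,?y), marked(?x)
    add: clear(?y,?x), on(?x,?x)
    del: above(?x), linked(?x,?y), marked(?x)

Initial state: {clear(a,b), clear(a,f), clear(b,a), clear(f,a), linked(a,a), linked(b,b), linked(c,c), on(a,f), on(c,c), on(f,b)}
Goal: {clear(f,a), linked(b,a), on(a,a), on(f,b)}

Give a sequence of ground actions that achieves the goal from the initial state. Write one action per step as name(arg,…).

1. push(f,a)  →  {above(a), above(f), clear(a,b), clear(a,f), clear(b,a), clear(f,a), linked(a,a), linked(b,b), linked(c,c), on(c,c), on(f,b)}
2. move(a,b)  →  {above(a), above(f), clear(a,a), clear(a,f), clear(b,a), clear(f,a), linked(b,a), linked(b,b), linked(c,c), on(c,c), on(f,b)}
3. move(b,a)  →  {above(a), above(f), clear(a,a), clear(a,f), clear(b,b), clear(f,a), linked(a,b), linked(b,a), linked(c,c), on(c,c), on(f,b)}
4. flip(a,c)  →  {above(a), above(f), clear(a,a), clear(a,f), clear(b,b), clear(f,a), linked(a,b), linked(b,a), marked(a), on(f,b)}
5. tag(a,b)  →  {above(f), clear(a,a), clear(a,f), clear(b,a), clear(b,b), clear(f,a), linked(b,a), on(a,a), on(f,b)}

push(f,a); move(a,b); move(b,a); flip(a,c); tag(a,b)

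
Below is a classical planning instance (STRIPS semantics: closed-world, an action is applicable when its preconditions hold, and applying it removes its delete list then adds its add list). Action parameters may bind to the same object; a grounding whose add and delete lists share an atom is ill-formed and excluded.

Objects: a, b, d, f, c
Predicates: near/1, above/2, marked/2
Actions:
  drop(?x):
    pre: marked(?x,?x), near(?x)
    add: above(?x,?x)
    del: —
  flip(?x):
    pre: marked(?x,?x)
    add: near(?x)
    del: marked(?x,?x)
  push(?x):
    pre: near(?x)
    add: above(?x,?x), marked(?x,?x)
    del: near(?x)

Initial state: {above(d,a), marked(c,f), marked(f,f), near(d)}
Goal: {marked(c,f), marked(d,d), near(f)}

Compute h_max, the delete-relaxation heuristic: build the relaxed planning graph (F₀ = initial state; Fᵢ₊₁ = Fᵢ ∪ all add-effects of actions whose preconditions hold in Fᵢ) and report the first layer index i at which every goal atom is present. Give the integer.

1

F0 = init (4 atoms)
F1 = F0 ∪ {above(d,d), marked(d,d), near(f)}  (7 atoms)
goal ⊆ F1  ⇒  h_max = 1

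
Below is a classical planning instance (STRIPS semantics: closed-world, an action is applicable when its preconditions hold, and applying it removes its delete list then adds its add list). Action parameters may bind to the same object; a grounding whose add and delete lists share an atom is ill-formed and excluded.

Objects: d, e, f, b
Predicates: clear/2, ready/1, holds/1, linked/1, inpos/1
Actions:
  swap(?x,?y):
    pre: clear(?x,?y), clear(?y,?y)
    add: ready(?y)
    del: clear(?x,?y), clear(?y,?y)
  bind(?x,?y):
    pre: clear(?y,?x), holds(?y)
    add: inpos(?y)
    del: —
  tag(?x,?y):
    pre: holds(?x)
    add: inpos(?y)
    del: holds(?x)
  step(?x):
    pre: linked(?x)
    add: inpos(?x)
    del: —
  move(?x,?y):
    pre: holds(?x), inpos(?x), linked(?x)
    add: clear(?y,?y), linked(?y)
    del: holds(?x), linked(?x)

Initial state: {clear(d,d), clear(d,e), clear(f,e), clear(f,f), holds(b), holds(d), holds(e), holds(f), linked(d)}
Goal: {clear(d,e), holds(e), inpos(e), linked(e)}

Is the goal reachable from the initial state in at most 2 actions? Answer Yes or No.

No

1. bind(d,d)  →  {clear(d,d), clear(d,e), clear(f,e), clear(f,f), holds(b), holds(d), holds(e), holds(f), inpos(d), linked(d)}
2. tag(f,e)  →  {clear(d,d), clear(d,e), clear(f,e), clear(f,f), holds(b), holds(d), holds(e), inpos(d), inpos(e), linked(d)}
3. move(d,e)  →  {clear(d,d), clear(d,e), clear(e,e), clear(f,e), clear(f,f), holds(b), holds(e), inpos(d), inpos(e), linked(e)}
optimal plan length = 3; 3 > 2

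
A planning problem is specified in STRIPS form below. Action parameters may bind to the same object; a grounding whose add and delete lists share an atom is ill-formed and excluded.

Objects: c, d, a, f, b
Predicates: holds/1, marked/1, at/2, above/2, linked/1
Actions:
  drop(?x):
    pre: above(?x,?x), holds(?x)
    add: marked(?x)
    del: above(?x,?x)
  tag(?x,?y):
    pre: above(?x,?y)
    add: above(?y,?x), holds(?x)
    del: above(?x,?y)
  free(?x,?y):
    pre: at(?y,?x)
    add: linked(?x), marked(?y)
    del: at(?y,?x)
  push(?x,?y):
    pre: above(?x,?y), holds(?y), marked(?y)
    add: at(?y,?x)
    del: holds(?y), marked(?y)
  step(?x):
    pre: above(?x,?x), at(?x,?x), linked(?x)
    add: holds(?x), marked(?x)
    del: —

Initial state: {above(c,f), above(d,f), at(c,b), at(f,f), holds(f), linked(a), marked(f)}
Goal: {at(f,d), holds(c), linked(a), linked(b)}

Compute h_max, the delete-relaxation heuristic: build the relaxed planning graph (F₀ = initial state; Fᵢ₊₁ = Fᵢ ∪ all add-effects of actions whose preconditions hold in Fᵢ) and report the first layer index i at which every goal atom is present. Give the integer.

F0 = init (7 atoms)
F1 = F0 ∪ {above(f,c), above(f,d), at(f,c), at(f,d), holds(c), holds(d), linked(b), linked(f), marked(c)}  (16 atoms)
goal ⊆ F1  ⇒  h_max = 1

1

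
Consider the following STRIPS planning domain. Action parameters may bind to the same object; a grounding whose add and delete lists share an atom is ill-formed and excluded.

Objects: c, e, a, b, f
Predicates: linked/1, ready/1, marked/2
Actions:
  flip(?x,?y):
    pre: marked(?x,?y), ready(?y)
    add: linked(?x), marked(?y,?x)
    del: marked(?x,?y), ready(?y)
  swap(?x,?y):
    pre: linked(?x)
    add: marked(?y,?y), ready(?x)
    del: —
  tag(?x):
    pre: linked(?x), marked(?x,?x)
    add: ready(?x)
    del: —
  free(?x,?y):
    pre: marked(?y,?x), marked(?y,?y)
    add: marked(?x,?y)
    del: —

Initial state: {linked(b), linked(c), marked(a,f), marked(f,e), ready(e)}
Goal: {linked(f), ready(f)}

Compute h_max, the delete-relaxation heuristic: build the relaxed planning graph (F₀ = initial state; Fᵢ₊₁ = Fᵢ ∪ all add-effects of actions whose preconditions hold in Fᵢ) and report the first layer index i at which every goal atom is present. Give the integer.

2

F0 = init (5 atoms)
F1 = F0 ∪ {linked(f), marked(a,a), marked(b,b), marked(c,c), marked(e,e), marked(e,f), marked(f,f), ready(b), ready(c)}  (14 atoms)
F2 = F1 ∪ {marked(f,a), ready(f)}  (16 atoms)
goal ⊆ F2  ⇒  h_max = 2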